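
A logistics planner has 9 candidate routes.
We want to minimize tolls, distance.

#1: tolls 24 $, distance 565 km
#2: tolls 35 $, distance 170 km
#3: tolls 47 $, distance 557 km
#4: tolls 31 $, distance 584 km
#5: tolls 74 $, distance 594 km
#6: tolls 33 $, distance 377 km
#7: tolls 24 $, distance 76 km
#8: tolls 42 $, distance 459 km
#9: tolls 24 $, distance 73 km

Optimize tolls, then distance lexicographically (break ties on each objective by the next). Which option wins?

First minimize tolls: best is 24, kept {#1, #7, #9}.
Then minimize distance: best is 73, kept {#9}.

#9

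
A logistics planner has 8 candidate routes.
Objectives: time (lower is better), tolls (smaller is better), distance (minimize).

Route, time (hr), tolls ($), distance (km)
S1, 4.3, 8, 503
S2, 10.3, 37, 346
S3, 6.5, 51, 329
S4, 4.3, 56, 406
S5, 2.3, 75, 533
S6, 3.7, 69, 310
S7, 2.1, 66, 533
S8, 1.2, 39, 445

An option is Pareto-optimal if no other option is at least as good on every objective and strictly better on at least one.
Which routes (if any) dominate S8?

S1: worse on time (4.3 vs 1.2).
S2: worse on time (10.3 vs 1.2).
S3: worse on time (6.5 vs 1.2).
S4: worse on time (4.3 vs 1.2).
S5: worse on time (2.3 vs 1.2).
S6: worse on time (3.7 vs 1.2).
S7: worse on time (2.1 vs 1.2).
No option dominates S8.

none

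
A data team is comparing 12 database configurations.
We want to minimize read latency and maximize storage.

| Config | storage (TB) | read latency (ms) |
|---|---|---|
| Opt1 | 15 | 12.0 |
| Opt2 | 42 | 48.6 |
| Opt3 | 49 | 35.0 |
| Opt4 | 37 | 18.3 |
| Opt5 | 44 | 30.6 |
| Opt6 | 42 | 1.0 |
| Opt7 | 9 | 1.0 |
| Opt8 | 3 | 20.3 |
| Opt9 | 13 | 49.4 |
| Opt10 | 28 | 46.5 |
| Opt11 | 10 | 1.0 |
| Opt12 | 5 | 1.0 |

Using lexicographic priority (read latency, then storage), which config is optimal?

First minimize read latency: best is 1.0, kept {Opt6, Opt7, Opt11, Opt12}.
Then maximize storage: best is 42, kept {Opt6}.

Opt6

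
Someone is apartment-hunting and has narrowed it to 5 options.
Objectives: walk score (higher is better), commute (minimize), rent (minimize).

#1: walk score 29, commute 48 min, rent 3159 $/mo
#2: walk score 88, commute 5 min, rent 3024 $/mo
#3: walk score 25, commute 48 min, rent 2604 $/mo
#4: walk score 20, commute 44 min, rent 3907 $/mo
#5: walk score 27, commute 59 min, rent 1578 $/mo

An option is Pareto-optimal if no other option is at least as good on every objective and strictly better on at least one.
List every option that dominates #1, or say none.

#2

#2: walk score 88≥29, commute 5≤48, rent 3024≤3159 — dominates #1.
Others (#3, #4, #5) are each worse than #1 on at least one objective.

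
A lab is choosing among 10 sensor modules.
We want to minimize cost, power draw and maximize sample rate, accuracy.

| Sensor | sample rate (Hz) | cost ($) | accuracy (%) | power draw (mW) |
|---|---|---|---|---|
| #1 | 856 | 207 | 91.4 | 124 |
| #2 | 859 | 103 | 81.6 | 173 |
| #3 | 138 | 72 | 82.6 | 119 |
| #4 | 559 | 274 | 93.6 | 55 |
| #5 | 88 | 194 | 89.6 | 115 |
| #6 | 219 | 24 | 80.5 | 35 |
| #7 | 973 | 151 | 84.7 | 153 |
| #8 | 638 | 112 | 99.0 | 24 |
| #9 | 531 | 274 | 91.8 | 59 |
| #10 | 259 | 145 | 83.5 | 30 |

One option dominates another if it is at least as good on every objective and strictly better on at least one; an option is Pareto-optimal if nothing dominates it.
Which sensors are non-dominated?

#1: not dominated.
#2: not dominated.
#3: not dominated.
#4: dominated by #8 (sample rate 638≥559, cost 112≤274, accuracy 99.0≥93.6, power draw 24≤55).
#5: dominated by #8 (sample rate 638≥88, cost 112≤194, accuracy 99.0≥89.6, power draw 24≤115).
#6: not dominated (best cost).
#7: not dominated (best sample rate).
#8: not dominated (best accuracy).
#9: dominated by #4 (sample rate 559≥531, cost 274≤274, accuracy 93.6≥91.8, power draw 55≤59).
#10: dominated by #8 (sample rate 638≥259, cost 112≤145, accuracy 99.0≥83.5, power draw 24≤30).

#1, #2, #3, #6, #7, #8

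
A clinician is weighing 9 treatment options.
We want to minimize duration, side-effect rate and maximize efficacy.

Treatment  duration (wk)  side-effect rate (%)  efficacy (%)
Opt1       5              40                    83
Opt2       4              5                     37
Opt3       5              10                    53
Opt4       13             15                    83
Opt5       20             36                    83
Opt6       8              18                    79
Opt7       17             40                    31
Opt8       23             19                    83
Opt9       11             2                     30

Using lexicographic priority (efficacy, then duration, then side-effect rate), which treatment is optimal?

Opt1

First maximize efficacy: best is 83, kept {Opt1, Opt4, Opt5, Opt8}.
Then minimize duration: best is 5, kept {Opt1}.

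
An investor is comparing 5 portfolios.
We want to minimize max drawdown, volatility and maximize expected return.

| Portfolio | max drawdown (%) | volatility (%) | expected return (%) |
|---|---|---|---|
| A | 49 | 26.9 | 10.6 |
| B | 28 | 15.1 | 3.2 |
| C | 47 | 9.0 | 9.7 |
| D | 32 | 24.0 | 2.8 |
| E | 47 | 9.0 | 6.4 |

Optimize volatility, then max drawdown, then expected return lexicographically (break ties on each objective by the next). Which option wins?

First minimize volatility: best is 9.0, kept {C, E}.
Then minimize max drawdown: best is 47, kept {C, E}.
Then maximize expected return: best is 9.7, kept {C}.

C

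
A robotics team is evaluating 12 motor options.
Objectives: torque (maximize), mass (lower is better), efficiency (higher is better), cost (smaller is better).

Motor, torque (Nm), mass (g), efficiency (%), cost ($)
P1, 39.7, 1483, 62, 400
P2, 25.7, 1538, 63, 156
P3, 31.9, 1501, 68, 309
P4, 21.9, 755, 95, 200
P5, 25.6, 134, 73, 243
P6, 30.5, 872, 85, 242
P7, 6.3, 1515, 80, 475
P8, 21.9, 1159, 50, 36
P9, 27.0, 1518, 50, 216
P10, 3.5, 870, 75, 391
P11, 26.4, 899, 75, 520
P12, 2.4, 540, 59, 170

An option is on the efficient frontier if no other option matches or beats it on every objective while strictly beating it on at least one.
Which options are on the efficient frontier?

P1: not dominated (best torque).
P2: not dominated.
P3: not dominated.
P4: not dominated (best efficiency).
P5: not dominated (best mass).
P6: not dominated.
P7: dominated by P4 (torque 21.9≥6.3, mass 755≤1515, efficiency 95≥80, cost 200≤475).
P8: not dominated (best cost).
P9: not dominated.
P10: dominated by P4 (torque 21.9≥3.5, mass 755≤870, efficiency 95≥75, cost 200≤391).
P11: dominated by P6 (torque 30.5≥26.4, mass 872≤899, efficiency 85≥75, cost 242≤520).
P12: not dominated.

P1, P2, P3, P4, P5, P6, P8, P9, P12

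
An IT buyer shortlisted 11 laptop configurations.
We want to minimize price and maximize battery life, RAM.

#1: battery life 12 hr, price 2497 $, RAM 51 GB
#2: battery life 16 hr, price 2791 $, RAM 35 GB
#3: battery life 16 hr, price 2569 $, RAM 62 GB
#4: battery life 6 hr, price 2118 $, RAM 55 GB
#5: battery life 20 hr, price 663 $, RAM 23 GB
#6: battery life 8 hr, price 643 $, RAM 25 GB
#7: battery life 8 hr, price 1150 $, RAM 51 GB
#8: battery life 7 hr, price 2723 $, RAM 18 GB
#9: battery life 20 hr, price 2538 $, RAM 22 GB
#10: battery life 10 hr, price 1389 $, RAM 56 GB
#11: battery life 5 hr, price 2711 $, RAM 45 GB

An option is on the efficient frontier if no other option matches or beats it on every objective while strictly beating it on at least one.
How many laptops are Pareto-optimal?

#1: not dominated.
#2: dominated by #3 (battery life 16≥16, price 2569≤2791, RAM 62≥35).
#3: not dominated (best RAM).
#4: dominated by #10 (battery life 10≥6, price 1389≤2118, RAM 56≥55).
#5: not dominated.
#6: not dominated (best price).
#7: not dominated.
#8: dominated by #1 (battery life 12≥7, price 2497≤2723, RAM 51≥18).
#9: dominated by #5 (battery life 20≥20, price 663≤2538, RAM 23≥22).
#10: not dominated.
#11: dominated by #1 (battery life 12≥5, price 2497≤2711, RAM 51≥45).
Pareto-optimal: #1, #3, #5, #6, #7, #10 → 6.

6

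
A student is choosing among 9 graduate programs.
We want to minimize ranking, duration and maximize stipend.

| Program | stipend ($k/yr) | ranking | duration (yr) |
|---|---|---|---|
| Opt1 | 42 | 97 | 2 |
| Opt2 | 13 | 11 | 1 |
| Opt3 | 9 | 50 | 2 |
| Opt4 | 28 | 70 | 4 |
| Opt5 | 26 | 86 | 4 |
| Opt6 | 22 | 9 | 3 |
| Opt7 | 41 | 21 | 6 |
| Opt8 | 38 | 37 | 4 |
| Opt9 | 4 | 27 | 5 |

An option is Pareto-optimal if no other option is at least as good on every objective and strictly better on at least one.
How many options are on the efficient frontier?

5

Opt1: not dominated (best stipend).
Opt2: not dominated (best duration).
Opt3: dominated by Opt2 (stipend 13≥9, ranking 11≤50, duration 1≤2).
Opt4: dominated by Opt8 (stipend 38≥28, ranking 37≤70, duration 4≤4).
Opt5: dominated by Opt4 (stipend 28≥26, ranking 70≤86, duration 4≤4).
Opt6: not dominated (best ranking).
Opt7: not dominated.
Opt8: not dominated.
Opt9: dominated by Opt2 (stipend 13≥4, ranking 11≤27, duration 1≤5).
Pareto-optimal: Opt1, Opt2, Opt6, Opt7, Opt8 → 5.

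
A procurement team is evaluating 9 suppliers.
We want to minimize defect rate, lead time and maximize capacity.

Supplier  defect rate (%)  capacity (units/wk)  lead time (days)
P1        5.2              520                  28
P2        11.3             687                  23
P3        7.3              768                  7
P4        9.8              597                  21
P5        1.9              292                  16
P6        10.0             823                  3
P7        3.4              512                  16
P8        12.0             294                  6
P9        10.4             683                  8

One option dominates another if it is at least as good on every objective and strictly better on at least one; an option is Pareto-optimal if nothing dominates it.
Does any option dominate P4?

Yes

P3 vs P4: defect rate 7.3≤9.8, capacity 768≥597, lead time 7≤21 — P3 is at least as good on every objective and strictly better on at least one, so P3 dominates P4.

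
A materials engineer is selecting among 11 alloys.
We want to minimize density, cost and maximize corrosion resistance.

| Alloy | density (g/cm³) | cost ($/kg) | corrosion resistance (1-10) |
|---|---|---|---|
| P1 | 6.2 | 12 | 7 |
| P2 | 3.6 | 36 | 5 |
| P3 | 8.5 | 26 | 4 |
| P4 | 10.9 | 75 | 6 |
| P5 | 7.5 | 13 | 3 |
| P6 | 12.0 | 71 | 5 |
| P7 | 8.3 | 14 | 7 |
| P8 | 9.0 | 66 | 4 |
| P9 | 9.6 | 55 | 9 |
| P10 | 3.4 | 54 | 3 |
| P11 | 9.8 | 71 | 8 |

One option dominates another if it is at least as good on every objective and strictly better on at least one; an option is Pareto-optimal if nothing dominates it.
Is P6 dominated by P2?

Yes

P2 vs P6: density 3.6≤12.0, cost 36≤71, corrosion resistance 5≥5 — P2 is at least as good on every objective with at least one strict improvement.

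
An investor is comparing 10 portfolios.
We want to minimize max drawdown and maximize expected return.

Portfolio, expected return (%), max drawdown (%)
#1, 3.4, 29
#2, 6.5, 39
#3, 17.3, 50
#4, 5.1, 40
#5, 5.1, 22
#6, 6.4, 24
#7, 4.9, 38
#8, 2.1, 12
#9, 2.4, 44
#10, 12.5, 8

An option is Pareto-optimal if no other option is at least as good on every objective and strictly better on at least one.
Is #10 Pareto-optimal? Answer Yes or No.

#1: worse on expected return (3.4 vs 12.5).
#2: worse on expected return (6.5 vs 12.5).
#3: worse on max drawdown (50 vs 8).
#4: worse on expected return (5.1 vs 12.5).
#5: worse on expected return (5.1 vs 12.5).
#6: worse on expected return (6.4 vs 12.5).
#7: worse on expected return (4.9 vs 12.5).
#8: worse on expected return (2.1 vs 12.5).
#9: worse on expected return (2.4 vs 12.5).
No option is at least as good as #10 on every objective and strictly better on one.

Yes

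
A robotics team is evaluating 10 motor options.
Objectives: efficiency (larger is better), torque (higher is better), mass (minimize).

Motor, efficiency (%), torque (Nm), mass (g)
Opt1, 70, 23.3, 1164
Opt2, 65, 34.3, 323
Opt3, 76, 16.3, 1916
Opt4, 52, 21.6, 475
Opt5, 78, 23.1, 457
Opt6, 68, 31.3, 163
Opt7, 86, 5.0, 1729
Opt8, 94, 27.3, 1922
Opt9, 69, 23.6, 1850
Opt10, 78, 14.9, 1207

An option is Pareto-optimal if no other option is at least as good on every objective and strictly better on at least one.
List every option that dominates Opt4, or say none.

Opt2: efficiency 65≥52, torque 34.3≥21.6, mass 323≤475 — dominates Opt4.
Opt5: efficiency 78≥52, torque 23.1≥21.6, mass 457≤475 — dominates Opt4.
Opt6: efficiency 68≥52, torque 31.3≥21.6, mass 163≤475 — dominates Opt4.
Others (Opt1, Opt3, Opt7, Opt8, Opt9, Opt10) are each worse than Opt4 on at least one objective.

Opt2, Opt5, Opt6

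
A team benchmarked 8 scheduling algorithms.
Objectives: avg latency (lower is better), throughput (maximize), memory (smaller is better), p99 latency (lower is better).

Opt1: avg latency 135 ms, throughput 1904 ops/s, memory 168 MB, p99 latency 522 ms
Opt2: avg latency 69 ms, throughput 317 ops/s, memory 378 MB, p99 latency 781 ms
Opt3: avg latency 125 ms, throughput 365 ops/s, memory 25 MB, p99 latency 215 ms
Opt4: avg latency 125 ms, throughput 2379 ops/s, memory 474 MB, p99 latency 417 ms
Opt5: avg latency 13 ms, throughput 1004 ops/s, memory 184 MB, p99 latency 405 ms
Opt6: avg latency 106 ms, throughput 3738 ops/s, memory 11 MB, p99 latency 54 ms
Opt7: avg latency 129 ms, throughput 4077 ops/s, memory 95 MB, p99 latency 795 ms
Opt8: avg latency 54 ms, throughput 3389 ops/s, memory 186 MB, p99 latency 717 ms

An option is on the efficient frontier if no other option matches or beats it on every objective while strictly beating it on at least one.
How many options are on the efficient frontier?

4

Opt1: dominated by Opt6 (avg latency 106≤135, throughput 3738≥1904, memory 11≤168, p99 latency 54≤522).
Opt2: dominated by Opt5 (avg latency 13≤69, throughput 1004≥317, memory 184≤378, p99 latency 405≤781).
Opt3: dominated by Opt6 (avg latency 106≤125, throughput 3738≥365, memory 11≤25, p99 latency 54≤215).
Opt4: dominated by Opt6 (avg latency 106≤125, throughput 3738≥2379, memory 11≤474, p99 latency 54≤417).
Opt5: not dominated (best avg latency).
Opt6: not dominated (best memory).
Opt7: not dominated (best throughput).
Opt8: not dominated.
Pareto-optimal: Opt5, Opt6, Opt7, Opt8 → 4.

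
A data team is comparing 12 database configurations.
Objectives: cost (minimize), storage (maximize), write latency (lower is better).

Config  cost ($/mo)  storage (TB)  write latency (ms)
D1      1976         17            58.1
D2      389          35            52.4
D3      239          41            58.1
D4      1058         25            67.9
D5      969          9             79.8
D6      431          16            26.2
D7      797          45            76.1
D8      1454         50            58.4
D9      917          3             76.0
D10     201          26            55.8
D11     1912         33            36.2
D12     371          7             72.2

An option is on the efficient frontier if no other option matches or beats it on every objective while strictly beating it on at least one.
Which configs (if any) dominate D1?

D2, D3, D10, D11

D2: cost 389≤1976, storage 35≥17, write latency 52.4≤58.1 — dominates D1.
D3: cost 239≤1976, storage 41≥17, write latency 58.1≤58.1 — dominates D1.
D10: cost 201≤1976, storage 26≥17, write latency 55.8≤58.1 — dominates D1.
D11: cost 1912≤1976, storage 33≥17, write latency 36.2≤58.1 — dominates D1.
Others (D4, D5, D6, D7, D8, D9, D12) are each worse than D1 on at least one objective.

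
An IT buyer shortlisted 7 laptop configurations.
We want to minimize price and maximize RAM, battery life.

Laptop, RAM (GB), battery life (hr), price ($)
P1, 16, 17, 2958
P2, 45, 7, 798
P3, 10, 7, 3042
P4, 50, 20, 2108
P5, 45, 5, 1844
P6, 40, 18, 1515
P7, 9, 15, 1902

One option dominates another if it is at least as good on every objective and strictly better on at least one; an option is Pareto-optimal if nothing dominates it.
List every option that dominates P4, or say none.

none

P1: worse on RAM (16 vs 50).
P2: worse on RAM (45 vs 50).
P3: worse on RAM (10 vs 50).
P5: worse on RAM (45 vs 50).
P6: worse on RAM (40 vs 50).
P7: worse on RAM (9 vs 50).
No option dominates P4.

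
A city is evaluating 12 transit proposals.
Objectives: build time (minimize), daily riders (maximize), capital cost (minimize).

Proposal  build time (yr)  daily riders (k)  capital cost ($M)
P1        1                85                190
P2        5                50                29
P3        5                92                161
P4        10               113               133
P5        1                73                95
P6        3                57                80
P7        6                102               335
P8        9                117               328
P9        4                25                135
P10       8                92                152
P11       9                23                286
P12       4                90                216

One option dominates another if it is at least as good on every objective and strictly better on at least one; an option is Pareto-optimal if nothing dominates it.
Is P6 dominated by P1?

No

P1 vs P6: P1 is worse on capital cost (190 vs 80), so it does not dominate P6.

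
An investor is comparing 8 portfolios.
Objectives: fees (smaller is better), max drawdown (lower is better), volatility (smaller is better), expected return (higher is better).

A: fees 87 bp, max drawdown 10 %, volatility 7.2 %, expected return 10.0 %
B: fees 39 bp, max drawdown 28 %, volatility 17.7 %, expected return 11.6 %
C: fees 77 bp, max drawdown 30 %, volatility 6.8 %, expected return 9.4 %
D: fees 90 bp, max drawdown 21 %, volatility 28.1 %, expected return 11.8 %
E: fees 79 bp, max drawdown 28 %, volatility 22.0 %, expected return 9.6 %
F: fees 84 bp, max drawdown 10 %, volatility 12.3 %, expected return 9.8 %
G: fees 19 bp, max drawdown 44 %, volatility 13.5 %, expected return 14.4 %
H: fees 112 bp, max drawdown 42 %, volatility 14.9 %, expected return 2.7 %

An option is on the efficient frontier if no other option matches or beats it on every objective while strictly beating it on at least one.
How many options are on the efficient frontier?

A: not dominated.
B: not dominated.
C: not dominated (best volatility).
D: not dominated.
E: dominated by B (fees 39≤79, max drawdown 28≤28, volatility 17.7≤22.0, expected return 11.6≥9.6).
F: not dominated.
G: not dominated (best fees).
H: dominated by A (fees 87≤112, max drawdown 10≤42, volatility 7.2≤14.9, expected return 10.0≥2.7).
Pareto-optimal: A, B, C, D, F, G → 6.

6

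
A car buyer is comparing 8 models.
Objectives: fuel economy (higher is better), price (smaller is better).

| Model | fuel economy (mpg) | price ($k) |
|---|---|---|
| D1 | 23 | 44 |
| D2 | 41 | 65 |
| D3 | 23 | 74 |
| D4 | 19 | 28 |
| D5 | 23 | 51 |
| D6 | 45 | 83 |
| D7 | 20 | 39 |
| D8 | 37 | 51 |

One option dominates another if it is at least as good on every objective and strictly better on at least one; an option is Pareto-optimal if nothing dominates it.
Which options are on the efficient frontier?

D1, D2, D4, D6, D7, D8

D1: not dominated.
D2: not dominated.
D3: dominated by D1 (fuel economy 23≥23, price 44≤74).
D4: not dominated (best price).
D5: dominated by D1 (fuel economy 23≥23, price 44≤51).
D6: not dominated (best fuel economy).
D7: not dominated.
D8: not dominated.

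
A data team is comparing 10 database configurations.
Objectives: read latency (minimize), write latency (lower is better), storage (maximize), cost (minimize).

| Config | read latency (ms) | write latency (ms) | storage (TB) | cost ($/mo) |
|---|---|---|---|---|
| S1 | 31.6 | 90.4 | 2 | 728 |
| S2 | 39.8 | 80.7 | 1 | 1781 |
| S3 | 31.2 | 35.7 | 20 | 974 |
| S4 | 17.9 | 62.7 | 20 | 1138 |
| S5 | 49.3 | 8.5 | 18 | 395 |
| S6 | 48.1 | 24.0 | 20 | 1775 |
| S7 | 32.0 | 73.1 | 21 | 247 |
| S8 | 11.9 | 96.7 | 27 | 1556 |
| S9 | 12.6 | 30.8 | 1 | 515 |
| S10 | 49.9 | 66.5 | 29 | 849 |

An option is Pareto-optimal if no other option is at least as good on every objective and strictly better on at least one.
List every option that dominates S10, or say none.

none

S1: worse on write latency (90.4 vs 66.5).
S2: worse on write latency (80.7 vs 66.5).
S3: worse on storage (20 vs 29).
S4: worse on storage (20 vs 29).
S5: worse on storage (18 vs 29).
S6: worse on storage (20 vs 29).
S7: worse on write latency (73.1 vs 66.5).
S8: worse on write latency (96.7 vs 66.5).
S9: worse on storage (1 vs 29).
No option dominates S10.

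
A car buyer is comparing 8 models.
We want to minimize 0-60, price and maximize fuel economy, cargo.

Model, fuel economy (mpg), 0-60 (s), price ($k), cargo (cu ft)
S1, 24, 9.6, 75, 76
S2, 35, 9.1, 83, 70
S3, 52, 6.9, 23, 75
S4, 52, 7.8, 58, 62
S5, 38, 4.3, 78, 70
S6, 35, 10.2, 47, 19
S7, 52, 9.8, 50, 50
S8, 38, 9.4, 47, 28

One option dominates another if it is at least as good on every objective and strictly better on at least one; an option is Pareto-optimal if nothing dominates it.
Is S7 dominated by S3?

S3 vs S7: fuel economy 52≥52, 0-60 6.9≤9.8, price 23≤50, cargo 75≥50 — S3 is at least as good on every objective with at least one strict improvement.

Yes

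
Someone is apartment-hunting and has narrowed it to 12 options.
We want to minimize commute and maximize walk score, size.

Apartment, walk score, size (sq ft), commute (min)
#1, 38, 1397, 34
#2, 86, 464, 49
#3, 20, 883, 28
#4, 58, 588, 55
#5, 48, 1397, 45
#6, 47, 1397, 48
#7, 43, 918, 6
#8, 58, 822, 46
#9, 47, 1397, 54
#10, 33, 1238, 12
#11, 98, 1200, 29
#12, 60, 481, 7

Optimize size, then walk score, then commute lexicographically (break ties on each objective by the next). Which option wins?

First maximize size: best is 1397, kept {#1, #5, #6, #9}.
Then maximize walk score: best is 48, kept {#5}.

#5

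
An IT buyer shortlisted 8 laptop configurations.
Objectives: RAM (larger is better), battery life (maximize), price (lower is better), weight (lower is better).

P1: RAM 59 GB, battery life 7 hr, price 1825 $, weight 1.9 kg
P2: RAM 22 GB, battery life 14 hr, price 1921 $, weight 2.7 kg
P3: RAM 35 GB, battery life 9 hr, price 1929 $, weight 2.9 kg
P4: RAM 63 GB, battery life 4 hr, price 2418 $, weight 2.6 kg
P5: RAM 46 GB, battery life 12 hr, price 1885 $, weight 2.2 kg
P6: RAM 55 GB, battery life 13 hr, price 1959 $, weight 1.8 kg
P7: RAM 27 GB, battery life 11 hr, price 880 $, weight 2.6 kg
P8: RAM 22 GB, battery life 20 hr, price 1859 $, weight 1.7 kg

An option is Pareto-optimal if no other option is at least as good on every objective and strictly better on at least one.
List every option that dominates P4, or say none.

none

P1: worse on RAM (59 vs 63).
P2: worse on RAM (22 vs 63).
P3: worse on RAM (35 vs 63).
P5: worse on RAM (46 vs 63).
P6: worse on RAM (55 vs 63).
P7: worse on RAM (27 vs 63).
P8: worse on RAM (22 vs 63).
No option dominates P4.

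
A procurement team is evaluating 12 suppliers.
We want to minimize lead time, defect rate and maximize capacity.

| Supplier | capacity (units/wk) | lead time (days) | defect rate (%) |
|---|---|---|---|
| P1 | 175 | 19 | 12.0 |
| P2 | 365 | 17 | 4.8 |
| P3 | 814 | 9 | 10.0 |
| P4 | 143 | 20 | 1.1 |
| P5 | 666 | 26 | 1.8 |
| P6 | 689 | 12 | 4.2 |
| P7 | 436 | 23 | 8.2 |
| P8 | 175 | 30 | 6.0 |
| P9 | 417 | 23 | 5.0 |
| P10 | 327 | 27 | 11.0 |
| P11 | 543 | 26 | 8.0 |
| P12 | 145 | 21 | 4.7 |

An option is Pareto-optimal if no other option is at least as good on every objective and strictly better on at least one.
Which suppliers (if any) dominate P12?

P6: capacity 689≥145, lead time 12≤21, defect rate 4.2≤4.7 — dominates P12.
Others (P1, P2, P3, P4, P5, P7, P8, P9, P10, P11) are each worse than P12 on at least one objective.

P6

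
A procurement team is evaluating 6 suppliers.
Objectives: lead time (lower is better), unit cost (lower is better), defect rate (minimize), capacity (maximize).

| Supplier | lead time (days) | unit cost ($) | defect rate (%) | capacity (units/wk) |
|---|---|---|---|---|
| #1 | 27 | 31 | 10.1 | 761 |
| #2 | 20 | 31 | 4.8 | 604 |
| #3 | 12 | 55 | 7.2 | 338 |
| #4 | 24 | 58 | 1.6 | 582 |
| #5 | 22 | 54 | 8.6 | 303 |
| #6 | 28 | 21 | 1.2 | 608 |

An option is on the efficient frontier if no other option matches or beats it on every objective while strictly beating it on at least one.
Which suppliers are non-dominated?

#1: not dominated (best capacity).
#2: not dominated.
#3: not dominated (best lead time).
#4: not dominated.
#5: dominated by #2 (lead time 20≤22, unit cost 31≤54, defect rate 4.8≤8.6, capacity 604≥303).
#6: not dominated (best unit cost).

#1, #2, #3, #4, #6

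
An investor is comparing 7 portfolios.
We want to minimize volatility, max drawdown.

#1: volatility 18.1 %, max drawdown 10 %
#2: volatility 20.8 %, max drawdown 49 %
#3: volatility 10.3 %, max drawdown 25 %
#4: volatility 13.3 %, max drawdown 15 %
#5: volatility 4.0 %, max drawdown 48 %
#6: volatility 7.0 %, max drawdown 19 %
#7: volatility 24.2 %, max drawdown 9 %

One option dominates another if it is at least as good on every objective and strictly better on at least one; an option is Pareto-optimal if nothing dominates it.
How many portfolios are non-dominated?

5

#1: not dominated.
#2: dominated by #1 (volatility 18.1≤20.8, max drawdown 10≤49).
#3: dominated by #6 (volatility 7.0≤10.3, max drawdown 19≤25).
#4: not dominated.
#5: not dominated (best volatility).
#6: not dominated.
#7: not dominated (best max drawdown).
Pareto-optimal: #1, #4, #5, #6, #7 → 5.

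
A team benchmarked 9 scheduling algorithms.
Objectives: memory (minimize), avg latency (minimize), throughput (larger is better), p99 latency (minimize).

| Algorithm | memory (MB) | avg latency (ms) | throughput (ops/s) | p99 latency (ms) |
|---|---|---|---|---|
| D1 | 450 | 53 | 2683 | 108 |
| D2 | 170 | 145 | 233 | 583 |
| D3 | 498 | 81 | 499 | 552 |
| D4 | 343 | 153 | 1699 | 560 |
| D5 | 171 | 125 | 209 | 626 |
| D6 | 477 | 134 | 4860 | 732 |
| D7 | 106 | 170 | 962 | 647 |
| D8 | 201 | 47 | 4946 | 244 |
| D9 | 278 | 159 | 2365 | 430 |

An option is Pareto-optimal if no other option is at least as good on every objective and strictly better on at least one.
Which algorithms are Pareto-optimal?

D1: not dominated (best p99 latency).
D2: not dominated.
D3: dominated by D1 (memory 450≤498, avg latency 53≤81, throughput 2683≥499, p99 latency 108≤552).
D4: dominated by D8 (memory 201≤343, avg latency 47≤153, throughput 4946≥1699, p99 latency 244≤560).
D5: not dominated.
D6: dominated by D8 (memory 201≤477, avg latency 47≤134, throughput 4946≥4860, p99 latency 244≤732).
D7: not dominated (best memory).
D8: not dominated (best avg latency).
D9: dominated by D8 (memory 201≤278, avg latency 47≤159, throughput 4946≥2365, p99 latency 244≤430).

D1, D2, D5, D7, D8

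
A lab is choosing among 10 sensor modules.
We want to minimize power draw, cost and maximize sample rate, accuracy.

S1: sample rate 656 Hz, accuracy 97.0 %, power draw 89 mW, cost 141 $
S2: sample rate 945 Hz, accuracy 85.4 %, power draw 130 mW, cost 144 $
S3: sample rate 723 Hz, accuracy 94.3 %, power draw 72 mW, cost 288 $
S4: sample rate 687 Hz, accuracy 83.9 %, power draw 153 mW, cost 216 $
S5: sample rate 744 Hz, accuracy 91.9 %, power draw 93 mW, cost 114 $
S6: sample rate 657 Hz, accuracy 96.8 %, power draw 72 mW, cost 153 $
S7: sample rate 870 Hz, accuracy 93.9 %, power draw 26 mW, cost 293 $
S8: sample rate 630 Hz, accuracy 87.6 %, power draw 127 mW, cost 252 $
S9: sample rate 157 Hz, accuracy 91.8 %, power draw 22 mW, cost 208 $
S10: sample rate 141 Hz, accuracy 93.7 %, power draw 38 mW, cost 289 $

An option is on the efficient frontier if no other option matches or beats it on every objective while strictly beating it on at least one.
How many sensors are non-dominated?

S1: not dominated (best accuracy).
S2: not dominated (best sample rate).
S3: not dominated.
S4: dominated by S2 (sample rate 945≥687, accuracy 85.4≥83.9, power draw 130≤153, cost 144≤216).
S5: not dominated (best cost).
S6: not dominated.
S7: not dominated.
S8: dominated by S1 (sample rate 656≥630, accuracy 97.0≥87.6, power draw 89≤127, cost 141≤252).
S9: not dominated (best power draw).
S10: not dominated.
Pareto-optimal: S1, S2, S3, S5, S6, S7, S9, S10 → 8.

8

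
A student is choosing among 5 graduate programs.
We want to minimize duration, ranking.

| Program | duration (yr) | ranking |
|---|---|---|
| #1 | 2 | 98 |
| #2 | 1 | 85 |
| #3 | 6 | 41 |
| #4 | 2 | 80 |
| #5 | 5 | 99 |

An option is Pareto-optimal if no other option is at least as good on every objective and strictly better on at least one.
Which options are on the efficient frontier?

#2, #3, #4

#1: dominated by #2 (duration 1≤2, ranking 85≤98).
#2: not dominated (best duration).
#3: not dominated (best ranking).
#4: not dominated.
#5: dominated by #1 (duration 2≤5, ranking 98≤99).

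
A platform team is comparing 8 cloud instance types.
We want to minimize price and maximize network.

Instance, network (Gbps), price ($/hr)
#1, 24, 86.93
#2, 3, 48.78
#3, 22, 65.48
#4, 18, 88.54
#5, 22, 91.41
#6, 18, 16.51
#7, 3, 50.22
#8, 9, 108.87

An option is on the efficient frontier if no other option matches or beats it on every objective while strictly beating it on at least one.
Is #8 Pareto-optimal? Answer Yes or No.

No

#1 vs #8: network 24≥9, price 86.93≤108.87 — #1 is at least as good on every objective and strictly better on at least one, so #1 dominates #8.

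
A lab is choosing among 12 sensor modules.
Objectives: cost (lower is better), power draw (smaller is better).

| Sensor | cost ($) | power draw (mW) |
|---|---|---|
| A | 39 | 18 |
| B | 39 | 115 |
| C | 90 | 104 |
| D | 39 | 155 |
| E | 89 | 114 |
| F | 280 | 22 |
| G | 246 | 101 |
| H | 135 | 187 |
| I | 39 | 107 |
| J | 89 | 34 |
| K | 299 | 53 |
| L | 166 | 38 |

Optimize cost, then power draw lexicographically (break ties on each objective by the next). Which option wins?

First minimize cost: best is 39, kept {A, B, D, I}.
Then minimize power draw: best is 18, kept {A}.

A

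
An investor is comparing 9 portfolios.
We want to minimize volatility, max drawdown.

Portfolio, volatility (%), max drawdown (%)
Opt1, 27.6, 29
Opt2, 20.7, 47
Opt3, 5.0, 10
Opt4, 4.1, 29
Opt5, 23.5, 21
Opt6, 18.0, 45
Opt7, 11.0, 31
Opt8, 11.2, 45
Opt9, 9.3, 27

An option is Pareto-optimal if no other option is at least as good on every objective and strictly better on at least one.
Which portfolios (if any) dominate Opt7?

Opt3: volatility 5.0≤11.0, max drawdown 10≤31 — dominates Opt7.
Opt4: volatility 4.1≤11.0, max drawdown 29≤31 — dominates Opt7.
Opt9: volatility 9.3≤11.0, max drawdown 27≤31 — dominates Opt7.
Others (Opt1, Opt2, Opt5, Opt6, Opt8) are each worse than Opt7 on at least one objective.

Opt3, Opt4, Opt9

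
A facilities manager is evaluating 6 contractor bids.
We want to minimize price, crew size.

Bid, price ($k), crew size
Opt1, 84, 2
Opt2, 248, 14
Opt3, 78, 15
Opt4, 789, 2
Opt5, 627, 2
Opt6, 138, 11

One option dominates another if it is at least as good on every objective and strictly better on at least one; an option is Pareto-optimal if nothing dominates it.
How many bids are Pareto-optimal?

Opt1: not dominated.
Opt2: dominated by Opt1 (price 84≤248, crew size 2≤14).
Opt3: not dominated (best price).
Opt4: dominated by Opt1 (price 84≤789, crew size 2≤2).
Opt5: dominated by Opt1 (price 84≤627, crew size 2≤2).
Opt6: dominated by Opt1 (price 84≤138, crew size 2≤11).
Pareto-optimal: Opt1, Opt3 → 2.

2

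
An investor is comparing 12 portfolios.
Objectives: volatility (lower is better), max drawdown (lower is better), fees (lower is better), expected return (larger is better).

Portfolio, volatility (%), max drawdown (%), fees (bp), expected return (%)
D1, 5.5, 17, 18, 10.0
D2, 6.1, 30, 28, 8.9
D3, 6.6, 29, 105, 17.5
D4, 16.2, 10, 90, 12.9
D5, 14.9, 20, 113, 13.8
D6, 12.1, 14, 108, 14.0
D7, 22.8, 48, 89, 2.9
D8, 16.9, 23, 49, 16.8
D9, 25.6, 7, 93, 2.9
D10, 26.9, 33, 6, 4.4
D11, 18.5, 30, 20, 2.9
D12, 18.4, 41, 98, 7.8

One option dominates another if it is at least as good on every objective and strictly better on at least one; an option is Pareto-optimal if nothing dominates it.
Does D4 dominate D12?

Yes

D4 vs D12: volatility 16.2≤18.4, max drawdown 10≤41, fees 90≤98, expected return 12.9≥7.8 — D4 is at least as good on every objective with at least one strict improvement.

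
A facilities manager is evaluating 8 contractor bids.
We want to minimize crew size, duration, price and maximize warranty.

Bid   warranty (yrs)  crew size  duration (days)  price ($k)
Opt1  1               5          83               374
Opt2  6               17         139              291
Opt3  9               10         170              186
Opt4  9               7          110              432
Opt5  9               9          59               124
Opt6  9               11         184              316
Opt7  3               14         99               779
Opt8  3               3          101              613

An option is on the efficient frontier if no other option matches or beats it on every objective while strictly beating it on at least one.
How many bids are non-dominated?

Opt1: not dominated.
Opt2: dominated by Opt5 (warranty 9≥6, crew size 9≤17, duration 59≤139, price 124≤291).
Opt3: dominated by Opt5 (warranty 9≥9, crew size 9≤10, duration 59≤170, price 124≤186).
Opt4: not dominated.
Opt5: not dominated (best duration).
Opt6: dominated by Opt3 (warranty 9≥9, crew size 10≤11, duration 170≤184, price 186≤316).
Opt7: dominated by Opt5 (warranty 9≥3, crew size 9≤14, duration 59≤99, price 124≤779).
Opt8: not dominated (best crew size).
Pareto-optimal: Opt1, Opt4, Opt5, Opt8 → 4.

4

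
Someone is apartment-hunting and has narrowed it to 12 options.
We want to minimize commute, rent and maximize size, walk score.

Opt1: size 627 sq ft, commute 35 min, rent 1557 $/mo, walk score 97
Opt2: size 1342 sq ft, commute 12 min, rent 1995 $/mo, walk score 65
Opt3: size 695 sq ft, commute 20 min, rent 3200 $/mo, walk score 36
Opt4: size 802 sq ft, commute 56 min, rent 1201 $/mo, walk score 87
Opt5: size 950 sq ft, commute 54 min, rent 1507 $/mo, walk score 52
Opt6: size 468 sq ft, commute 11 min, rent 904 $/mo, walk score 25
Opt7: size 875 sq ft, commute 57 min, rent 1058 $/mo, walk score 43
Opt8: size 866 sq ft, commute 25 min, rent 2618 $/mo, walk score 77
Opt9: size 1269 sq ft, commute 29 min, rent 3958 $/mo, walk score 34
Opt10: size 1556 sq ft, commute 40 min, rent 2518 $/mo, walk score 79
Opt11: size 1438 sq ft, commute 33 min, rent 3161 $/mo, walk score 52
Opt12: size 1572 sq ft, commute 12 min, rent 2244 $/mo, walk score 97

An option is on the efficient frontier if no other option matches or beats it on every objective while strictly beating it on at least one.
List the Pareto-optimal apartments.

Opt1: not dominated.
Opt2: not dominated.
Opt3: dominated by Opt2 (size 1342≥695, commute 12≤20, rent 1995≤3200, walk score 65≥36).
Opt4: not dominated.
Opt5: not dominated.
Opt6: not dominated (best commute).
Opt7: not dominated.
Opt8: dominated by Opt12 (size 1572≥866, commute 12≤25, rent 2244≤2618, walk score 97≥77).
Opt9: dominated by Opt2 (size 1342≥1269, commute 12≤29, rent 1995≤3958, walk score 65≥34).
Opt10: dominated by Opt12 (size 1572≥1556, commute 12≤40, rent 2244≤2518, walk score 97≥79).
Opt11: dominated by Opt12 (size 1572≥1438, commute 12≤33, rent 2244≤3161, walk score 97≥52).
Opt12: not dominated (best size).

Opt1, Opt2, Opt4, Opt5, Opt6, Opt7, Opt12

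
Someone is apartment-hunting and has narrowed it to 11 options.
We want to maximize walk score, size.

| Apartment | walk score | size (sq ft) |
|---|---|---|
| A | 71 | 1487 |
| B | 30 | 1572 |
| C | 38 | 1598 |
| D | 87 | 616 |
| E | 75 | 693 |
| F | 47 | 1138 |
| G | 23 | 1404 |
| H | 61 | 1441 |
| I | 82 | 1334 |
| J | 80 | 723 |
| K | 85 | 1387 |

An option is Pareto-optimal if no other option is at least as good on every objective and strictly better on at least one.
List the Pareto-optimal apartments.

A, C, D, K

A: not dominated.
B: dominated by C (walk score 38≥30, size 1598≥1572).
C: not dominated (best size).
D: not dominated (best walk score).
E: dominated by I (walk score 82≥75, size 1334≥693).
F: dominated by A (walk score 71≥47, size 1487≥1138).
G: dominated by A (walk score 71≥23, size 1487≥1404).
H: dominated by A (walk score 71≥61, size 1487≥1441).
I: dominated by K (walk score 85≥82, size 1387≥1334).
J: dominated by I (walk score 82≥80, size 1334≥723).
K: not dominated.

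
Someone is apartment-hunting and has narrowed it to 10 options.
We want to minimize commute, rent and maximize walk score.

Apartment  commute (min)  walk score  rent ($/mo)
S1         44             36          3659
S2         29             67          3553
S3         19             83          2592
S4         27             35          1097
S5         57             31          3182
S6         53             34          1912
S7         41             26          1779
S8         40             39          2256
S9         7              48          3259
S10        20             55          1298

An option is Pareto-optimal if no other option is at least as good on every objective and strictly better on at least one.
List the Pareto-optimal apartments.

S1: dominated by S2 (commute 29≤44, walk score 67≥36, rent 3553≤3659).
S2: dominated by S3 (commute 19≤29, walk score 83≥67, rent 2592≤3553).
S3: not dominated (best walk score).
S4: not dominated (best rent).
S5: dominated by S3 (commute 19≤57, walk score 83≥31, rent 2592≤3182).
S6: dominated by S4 (commute 27≤53, walk score 35≥34, rent 1097≤1912).
S7: dominated by S4 (commute 27≤41, walk score 35≥26, rent 1097≤1779).
S8: dominated by S10 (commute 20≤40, walk score 55≥39, rent 1298≤2256).
S9: not dominated (best commute).
S10: not dominated.

S3, S4, S9, S10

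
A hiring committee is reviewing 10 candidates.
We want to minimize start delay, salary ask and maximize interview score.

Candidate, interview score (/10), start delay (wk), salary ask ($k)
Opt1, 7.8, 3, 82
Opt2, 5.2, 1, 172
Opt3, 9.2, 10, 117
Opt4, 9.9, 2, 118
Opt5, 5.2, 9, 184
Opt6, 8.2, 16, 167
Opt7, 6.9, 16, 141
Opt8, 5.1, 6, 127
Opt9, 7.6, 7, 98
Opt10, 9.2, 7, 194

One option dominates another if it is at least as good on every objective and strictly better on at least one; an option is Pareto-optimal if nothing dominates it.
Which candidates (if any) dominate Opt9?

Opt1: interview score 7.8≥7.6, start delay 3≤7, salary ask 82≤98 — dominates Opt9.
Others (Opt2, Opt3, Opt4, Opt5, Opt6, Opt7, Opt8, Opt10) are each worse than Opt9 on at least one objective.

Opt1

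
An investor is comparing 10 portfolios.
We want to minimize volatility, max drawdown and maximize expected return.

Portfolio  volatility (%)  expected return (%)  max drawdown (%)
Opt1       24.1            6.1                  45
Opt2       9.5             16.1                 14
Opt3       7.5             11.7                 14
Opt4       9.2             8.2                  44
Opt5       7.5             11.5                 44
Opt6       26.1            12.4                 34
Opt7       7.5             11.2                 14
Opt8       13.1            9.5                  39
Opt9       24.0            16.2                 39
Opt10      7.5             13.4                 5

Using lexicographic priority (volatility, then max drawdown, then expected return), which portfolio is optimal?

First minimize volatility: best is 7.5, kept {Opt3, Opt5, Opt7, Opt10}.
Then minimize max drawdown: best is 5, kept {Opt10}.

Opt10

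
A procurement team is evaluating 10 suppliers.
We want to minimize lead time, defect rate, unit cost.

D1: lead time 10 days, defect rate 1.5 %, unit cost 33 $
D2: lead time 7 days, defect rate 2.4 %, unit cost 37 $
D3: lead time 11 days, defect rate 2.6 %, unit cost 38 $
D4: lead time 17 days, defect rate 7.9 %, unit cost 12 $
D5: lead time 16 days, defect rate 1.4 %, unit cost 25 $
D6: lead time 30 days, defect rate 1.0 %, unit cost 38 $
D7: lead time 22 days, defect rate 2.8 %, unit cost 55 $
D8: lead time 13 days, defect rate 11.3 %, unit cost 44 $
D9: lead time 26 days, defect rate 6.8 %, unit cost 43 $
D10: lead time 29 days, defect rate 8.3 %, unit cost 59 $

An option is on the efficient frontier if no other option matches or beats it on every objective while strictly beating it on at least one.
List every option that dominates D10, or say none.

D1: lead time 10≤29, defect rate 1.5≤8.3, unit cost 33≤59 — dominates D10.
D2: lead time 7≤29, defect rate 2.4≤8.3, unit cost 37≤59 — dominates D10.
D3: lead time 11≤29, defect rate 2.6≤8.3, unit cost 38≤59 — dominates D10.
D4: lead time 17≤29, defect rate 7.9≤8.3, unit cost 12≤59 — dominates D10.
D5: lead time 16≤29, defect rate 1.4≤8.3, unit cost 25≤59 — dominates D10.
D7: lead time 22≤29, defect rate 2.8≤8.3, unit cost 55≤59 — dominates D10.
D9: lead time 26≤29, defect rate 6.8≤8.3, unit cost 43≤59 — dominates D10.
Others (D6, D8) are each worse than D10 on at least one objective.

D1, D2, D3, D4, D5, D7, D9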